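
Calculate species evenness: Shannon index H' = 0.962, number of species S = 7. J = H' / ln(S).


ln(7) = 1.94591
J = H' / ln(S) = 0.962 / 1.94591 = 0.494370 ≈ 0.4944

0.4944


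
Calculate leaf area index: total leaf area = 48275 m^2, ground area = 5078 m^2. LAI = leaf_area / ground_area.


LAI = 48275 / 5078 = 9.5067 ≈ 9.51

9.51


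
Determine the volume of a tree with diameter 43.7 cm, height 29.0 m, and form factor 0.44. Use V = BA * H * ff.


(D/200)^2 = (43.7/200)^2 = 0.2185^2 = 0.04774225
BA = 3.141593 * 0.04774225 = 0.149987 m^2
V = 0.149987 * 29.0 * 0.44 = 1.91383 ≈ 1.914 m^3

1.914 m^3


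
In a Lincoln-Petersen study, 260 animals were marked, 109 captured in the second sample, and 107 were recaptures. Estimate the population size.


N = M * C / R = 260 * 109 / 107 = 28340 / 107 = 264.86 ≈ 265

265 individuals


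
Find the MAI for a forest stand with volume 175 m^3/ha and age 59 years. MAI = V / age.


MAI = 175 / 59 = 2.9661 ≈ 2.97 m^3/ha/yr

2.97 m^3/ha/yr


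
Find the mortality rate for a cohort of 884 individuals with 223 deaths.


Mortality rate = 223 / 884 = 0.252262 ≈ 0.2523

0.2523


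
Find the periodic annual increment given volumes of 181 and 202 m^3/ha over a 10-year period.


PAI = (V2 - V1) / period = (202 - 181) / 10 = 21 / 10 = 2.10 m^3/ha/yr

2.10 m^3/ha/yr


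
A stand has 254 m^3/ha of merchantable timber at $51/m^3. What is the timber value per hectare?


Value = 254 * 51 = $12954/ha

$12954/ha


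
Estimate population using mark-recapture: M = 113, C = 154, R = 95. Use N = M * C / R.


N = M * C / R = 113 * 154 / 95 = 17402 / 95 = 183.18 ≈ 183

183 individuals


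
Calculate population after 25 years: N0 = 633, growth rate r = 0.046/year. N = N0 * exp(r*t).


r*t = 0.046 * 25 = 1.15
exp(1.15) = 3.15819
N = 633 * 3.15819 = 1999.13 ≈ 1999

1999


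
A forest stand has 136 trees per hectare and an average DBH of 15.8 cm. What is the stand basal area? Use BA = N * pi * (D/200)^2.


(D/200)^2 = (15.8/200)^2 = 0.079^2 = 0.006241
Individual BA = 3.141593 * 0.006241 = 0.0196067 m^2
Stand BA = 136 * 0.0196067 = 2.66651 ≈ 2.67 m^2/ha

2.67 m^2/ha


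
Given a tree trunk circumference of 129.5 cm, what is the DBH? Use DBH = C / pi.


DBH = C / pi = 129.5 / 3.141593 = 41.2211 ≈ 41.22 cm

41.22 cm


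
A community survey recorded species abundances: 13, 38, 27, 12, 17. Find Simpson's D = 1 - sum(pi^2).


Total N = 13 + 38 + 27 + 12 + 17 = 107
Per-species terms:
  p = 13/107 = 0.121495; p^2 = 0.121495^2 = 0.014761
  p = 38/107 = 0.355140; p^2 = 0.355140^2 = 0.126124
  p = 27/107 = 0.252336; p^2 = 0.252336^2 = 0.063673
  p = 12/107 = 0.112150; p^2 = 0.112150^2 = 0.012578
  p = 17/107 = 0.158879; p^2 = 0.158879^2 = 0.025243
sum(p^2) = 0.014761 + 0.126124 + 0.063673 + 0.012578 + 0.025243 = 0.242379
D = 1 - 0.242379 = 0.757621 ≈ 0.7576

0.7576


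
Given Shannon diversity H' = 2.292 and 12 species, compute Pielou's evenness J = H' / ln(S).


ln(12) = 2.48491
J = H' / ln(S) = 2.292 / 2.48491 = 0.922367 ≈ 0.9224

0.9224


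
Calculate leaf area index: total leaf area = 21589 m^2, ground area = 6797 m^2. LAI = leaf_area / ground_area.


LAI = 21589 / 6797 = 3.1763 ≈ 3.18

3.18


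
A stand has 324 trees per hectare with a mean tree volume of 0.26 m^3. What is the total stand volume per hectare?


V_stand = 324 * 0.26 = 84.24 ≈ 84.2 m^3/ha

84.2 m^3/ha


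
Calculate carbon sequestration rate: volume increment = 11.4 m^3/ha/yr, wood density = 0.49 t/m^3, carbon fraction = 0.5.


C = 11.4 * 0.49 * 0.5 = 2.793 ≈ 2.79 t C/ha/yr

2.79 t C/ha/yr


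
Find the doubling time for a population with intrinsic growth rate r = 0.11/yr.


td = ln(2) / 0.11 = 0.693147 / 0.11 = 6.30134 ≈ 6.3 years

6.3 years


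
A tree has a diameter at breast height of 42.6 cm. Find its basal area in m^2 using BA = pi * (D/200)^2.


D/200 = 42.6/200 = 0.213 m
(D/200)^2 = 0.213^2 = 0.045369
BA = 3.141593 * 0.045369 = 0.142531 ≈ 0.1425 m^2

0.1425 m^2


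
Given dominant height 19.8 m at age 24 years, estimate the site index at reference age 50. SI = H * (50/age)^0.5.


50/24 = 2.08333
(2.08333)^0.5 = 1.44337
SI = 19.8 * 1.44337 = 28.5787 ≈ 28.6 m

28.6 m


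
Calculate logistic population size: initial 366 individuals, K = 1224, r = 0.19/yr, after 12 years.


(K - N0)/N0 = (1224 - 366)/366 = 858/366 = 2.34426
r*t = 0.19 * 12 = 2.28; exp(-2.28) = 0.102284
2.34426 * 0.102284 = 0.239780
1 + 0.239780 = 1.23978
N = 1224 / 1.23978 = 987.272 ≈ 987

987


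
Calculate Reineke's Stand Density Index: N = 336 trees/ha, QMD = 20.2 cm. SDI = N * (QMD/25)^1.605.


QMD/25 = 20.2/25 = 0.808
(0.808)^1.605 = exp(1.605 * ln(0.808)) = exp(1.605 * (-0.213193)) = exp(-0.342175) = 0.710224
SDI = 336 * 0.710224 = 238.635 ≈ 239

239


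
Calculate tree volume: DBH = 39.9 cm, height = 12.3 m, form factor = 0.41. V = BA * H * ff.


(D/200)^2 = (39.9/200)^2 = 0.1995^2 = 0.03980025
BA = 3.141593 * 0.03980025 = 0.125036 m^2
V = 0.125036 * 12.3 * 0.41 = 0.630557 ≈ 0.631 m^3

0.631 m^3


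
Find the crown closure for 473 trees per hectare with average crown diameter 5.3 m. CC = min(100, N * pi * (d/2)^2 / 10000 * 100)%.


(d/2)^2 = (5.3/2)^2 = 2.65^2 = 7.0225
Crown area = 3.141593 * 7.0225 = 22.0618 m^2
N * area / 10000 * 100 = 473 * 22.0618 / 10000 * 100 = 104.352
CC = min(100, 104.352) = 100%

100%


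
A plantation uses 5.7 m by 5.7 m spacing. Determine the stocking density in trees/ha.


N = 10000 / 5.7^2 = 10000 / 32.49 = 307.787 ≈ 308 trees/ha

308 trees/ha


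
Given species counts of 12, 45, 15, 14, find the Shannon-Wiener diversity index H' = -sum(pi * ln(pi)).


Total N = 12 + 45 + 15 + 14 = 86
Per-species terms:
  p = 12/86 = 0.139535; ln(p) = -1.969440; p*ln(p) = 0.139535 * (-1.969440) = -0.274806
  p = 45/86 = 0.523256; ln(p) = -0.647684; p*ln(p) = 0.523256 * (-0.647684) = -0.338905
  p = 15/86 = 0.174419; ln(p) = -1.746295; p*ln(p) = 0.174419 * (-1.746295) = -0.304587
  p = 14/86 = 0.162791; ln(p) = -1.815288; p*ln(p) = 0.162791 * (-1.815288) = -0.295513
sum(p*ln(p)) = (-0.274806) + (-0.338905) + (-0.304587) + (-0.295513) = -1.213811
H' = -(-1.213811) = 1.213811 ≈ 1.2138

1.2138


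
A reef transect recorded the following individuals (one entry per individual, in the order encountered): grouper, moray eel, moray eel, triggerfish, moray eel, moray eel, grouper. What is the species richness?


Total individuals logged = 7
Distinct species (count of individuals): grouper (2), moray eel (4), triggerfish (1)
Species richness = number of distinct species = 3

3


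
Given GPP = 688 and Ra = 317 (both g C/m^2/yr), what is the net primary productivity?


NPP = GPP - Ra = 688 - 317 = 371 g C/m^2/yr

371 g C/m^2/yr


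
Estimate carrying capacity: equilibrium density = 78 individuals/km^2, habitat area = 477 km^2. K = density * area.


K = 78 * 477 = 37206 individuals

37206 individuals


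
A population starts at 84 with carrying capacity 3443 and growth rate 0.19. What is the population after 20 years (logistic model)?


(K - N0)/N0 = (3443 - 84)/84 = 3359/84 = 39.9881
r*t = 0.19 * 20 = 3.8; exp(-3.8) = 0.0223708
39.9881 * 0.0223708 = 0.894566
1 + 0.894566 = 1.89457
N = 3443 / 1.89457 = 1817.30 ≈ 1817

1817


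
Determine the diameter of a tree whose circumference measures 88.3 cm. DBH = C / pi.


DBH = C / pi = 88.3 / 3.141593 = 28.1068 ≈ 28.11 cm

28.11 cm


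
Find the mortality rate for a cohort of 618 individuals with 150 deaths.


Mortality rate = 150 / 618 = 0.242718 ≈ 0.2427

0.2427


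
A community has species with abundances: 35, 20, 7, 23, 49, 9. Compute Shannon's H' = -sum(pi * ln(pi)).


Total N = 35 + 20 + 7 + 23 + 49 + 9 = 143
Per-species terms:
  p = 35/143 = 0.244755; ln(p) = -1.407498; p*ln(p) = 0.244755 * (-1.407498) = -0.344492
  p = 20/143 = 0.139860; ln(p) = -1.967113; p*ln(p) = 0.139860 * (-1.967113) = -0.275120
  p = 7/143 = 0.048951; ln(p) = -3.016935; p*ln(p) = 0.048951 * (-3.016935) = -0.147682
  p = 23/143 = 0.160839; ln(p) = -1.827351; p*ln(p) = 0.160839 * (-1.827351) = -0.293909
  p = 49/143 = 0.342657; ln(p) = -1.071025; p*ln(p) = 0.342657 * (-1.071025) = -0.366994
  p = 9/143 = 0.062937; ln(p) = -2.765621; p*ln(p) = 0.062937 * (-2.765621) = -0.174060
sum(p*ln(p)) = (-0.344492) + (-0.275120) + (-0.147682) + (-0.293909) + (-0.366994) + (-0.174060) = -1.602257
H' = -(-1.602257) = 1.602257 ≈ 1.6023

1.6023


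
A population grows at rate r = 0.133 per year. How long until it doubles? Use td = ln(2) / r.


td = ln(2) / 0.133 = 0.693147 / 0.133 = 5.21163 ≈ 5.2 years

5.2 years


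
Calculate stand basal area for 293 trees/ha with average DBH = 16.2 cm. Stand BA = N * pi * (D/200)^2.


(D/200)^2 = (16.2/200)^2 = 0.081^2 = 0.006561
Individual BA = 3.141593 * 0.006561 = 0.0206120 m^2
Stand BA = 293 * 0.0206120 = 6.03932 ≈ 6.04 m^2/ha

6.04 m^2/ha


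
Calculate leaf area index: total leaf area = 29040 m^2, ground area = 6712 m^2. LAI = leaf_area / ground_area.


LAI = 29040 / 6712 = 4.3266 ≈ 4.33

4.33


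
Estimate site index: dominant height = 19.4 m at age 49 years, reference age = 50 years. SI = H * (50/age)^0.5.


50/49 = 1.02041
(1.02041)^0.5 = 1.01015
SI = 19.4 * 1.01015 = 19.5969 ≈ 19.6 m

19.6 m


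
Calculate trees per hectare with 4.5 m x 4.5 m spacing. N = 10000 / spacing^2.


N = 10000 / 4.5^2 = 10000 / 20.25 = 493.827 ≈ 494 trees/ha

494 trees/ha


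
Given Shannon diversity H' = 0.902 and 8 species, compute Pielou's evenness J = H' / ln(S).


ln(8) = 2.07944
J = H' / ln(S) = 0.902 / 2.07944 = 0.433771 ≈ 0.4338

0.4338


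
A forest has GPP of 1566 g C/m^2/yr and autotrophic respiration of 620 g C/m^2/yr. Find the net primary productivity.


NPP = GPP - Ra = 1566 - 620 = 946 g C/m^2/yr

946 g C/m^2/yr


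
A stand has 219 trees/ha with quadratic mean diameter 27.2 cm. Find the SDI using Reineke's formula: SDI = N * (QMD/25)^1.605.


QMD/25 = 27.2/25 = 1.088
(1.088)^1.605 = exp(1.605 * ln(1.088)) = exp(1.605 * 0.0843411) = exp(0.135367) = 1.14496
SDI = 219 * 1.14496 = 250.746 ≈ 251

251


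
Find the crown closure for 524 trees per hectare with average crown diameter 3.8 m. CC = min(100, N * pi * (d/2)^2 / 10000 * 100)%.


(d/2)^2 = (3.8/2)^2 = 1.9^2 = 3.61
Crown area = 3.141593 * 3.61 = 11.3412 m^2
N * area / 10000 * 100 = 524 * 11.3412 / 10000 * 100 = 59.4279
CC = min(100, 59.4279) = 59.4279 ≈ 59.4%

59.4%


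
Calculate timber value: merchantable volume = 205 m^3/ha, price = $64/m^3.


Value = 205 * 64 = $13120/ha

$13120/ha


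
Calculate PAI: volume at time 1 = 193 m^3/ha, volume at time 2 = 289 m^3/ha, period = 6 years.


PAI = (V2 - V1) / period = (289 - 193) / 6 = 96 / 6 = 16.00 m^3/ha/yr

16.00 m^3/ha/yr


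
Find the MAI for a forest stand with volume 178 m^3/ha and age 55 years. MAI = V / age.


MAI = 178 / 55 = 3.2364 ≈ 3.24 m^3/ha/yr

3.24 m^3/ha/yr


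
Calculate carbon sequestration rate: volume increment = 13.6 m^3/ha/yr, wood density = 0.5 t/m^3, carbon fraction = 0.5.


C = 13.6 * 0.5 * 0.5 = 3.40 t C/ha/yr

3.40 t C/ha/yr


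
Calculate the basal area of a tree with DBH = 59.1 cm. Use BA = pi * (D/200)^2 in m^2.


D/200 = 59.1/200 = 0.2955 m
(D/200)^2 = 0.2955^2 = 0.08732025
BA = 3.141593 * 0.08732025 = 0.274325 ≈ 0.2743 m^2

0.2743 m^2


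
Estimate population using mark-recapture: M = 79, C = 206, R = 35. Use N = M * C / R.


N = M * C / R = 79 * 206 / 35 = 16274 / 35 = 464.97 ≈ 465

465 individuals


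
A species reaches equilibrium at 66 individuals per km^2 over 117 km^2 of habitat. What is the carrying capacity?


K = 66 * 117 = 7722 individuals

7722 individuals


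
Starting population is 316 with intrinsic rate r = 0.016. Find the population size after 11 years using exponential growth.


r*t = 0.016 * 11 = 0.176
exp(0.176) = 1.19244
N = 316 * 1.19244 = 376.811 ≈ 377

377


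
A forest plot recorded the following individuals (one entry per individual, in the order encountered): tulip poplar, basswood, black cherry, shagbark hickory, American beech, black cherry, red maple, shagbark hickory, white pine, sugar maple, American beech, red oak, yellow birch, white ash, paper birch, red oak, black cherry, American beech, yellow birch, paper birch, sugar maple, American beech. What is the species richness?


Total individuals logged = 22
Distinct species (count of individuals): tulip poplar (1), basswood (1), black cherry (3), shagbark hickory (2), American beech (4), red maple (1), white pine (1), sugar maple (2), red oak (2), yellow birch (2), white ash (1), paper birch (2)
Species richness = number of distinct species = 12

12


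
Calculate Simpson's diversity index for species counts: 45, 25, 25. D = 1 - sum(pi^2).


Total N = 45 + 25 + 25 = 95
Per-species terms:
  p = 45/95 = 0.473684; p^2 = 0.473684^2 = 0.224377
  p = 25/95 = 0.263158; p^2 = 0.263158^2 = 0.069252
  p = 25/95 = 0.263158; p^2 = 0.263158^2 = 0.069252
sum(p^2) = 0.224377 + 0.069252 + 0.069252 = 0.362881
D = 1 - 0.362881 = 0.637119 ≈ 0.6371

0.6371


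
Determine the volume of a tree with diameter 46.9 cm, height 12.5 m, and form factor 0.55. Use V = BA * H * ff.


(D/200)^2 = (46.9/200)^2 = 0.2345^2 = 0.05499025
BA = 3.141593 * 0.05499025 = 0.172757 m^2
V = 0.172757 * 12.5 * 0.55 = 1.18770 ≈ 1.188 m^3

1.188 m^3


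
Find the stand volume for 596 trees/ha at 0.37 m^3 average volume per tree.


V_stand = 596 * 0.37 = 220.52 ≈ 220.5 m^3/ha

220.5 m^3/ha


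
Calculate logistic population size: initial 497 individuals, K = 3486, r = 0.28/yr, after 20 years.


(K - N0)/N0 = (3486 - 497)/497 = 2989/497 = 6.01408
r*t = 0.28 * 20 = 5.6; exp(-5.6) = 0.00369786
6.01408 * 0.00369786 = 0.0222392
1 + 0.0222392 = 1.02224
N = 3486 / 1.02224 = 3410.16 ≈ 3410

3410


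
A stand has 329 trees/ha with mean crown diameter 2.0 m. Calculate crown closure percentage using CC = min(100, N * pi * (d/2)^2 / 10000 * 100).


(d/2)^2 = (2.0/2)^2 = 1^2 = 1
Crown area = 3.141593 * 1 = 3.14159 m^2
N * area / 10000 * 100 = 329 * 3.14159 / 10000 * 100 = 10.3358
CC = min(100, 10.3358) = 10.3358 ≈ 10.3%

10.3%


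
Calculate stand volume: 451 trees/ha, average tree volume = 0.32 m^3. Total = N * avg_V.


V_stand = 451 * 0.32 = 144.32 ≈ 144.3 m^3/ha

144.3 m^3/ha


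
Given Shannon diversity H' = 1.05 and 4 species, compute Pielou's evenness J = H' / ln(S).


ln(4) = 1.38629
J = H' / ln(S) = 1.05 / 1.38629 = 0.757417 ≈ 0.7574

0.7574


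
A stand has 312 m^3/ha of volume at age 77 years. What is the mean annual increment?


MAI = 312 / 77 = 4.0519 ≈ 4.05 m^3/ha/yr

4.05 m^3/ha/yr


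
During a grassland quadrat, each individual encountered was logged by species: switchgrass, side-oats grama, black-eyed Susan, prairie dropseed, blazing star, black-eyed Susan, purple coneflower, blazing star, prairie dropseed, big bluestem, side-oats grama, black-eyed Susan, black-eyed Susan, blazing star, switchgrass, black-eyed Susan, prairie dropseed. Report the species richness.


Total individuals logged = 17
Distinct species (count of individuals): switchgrass (2), side-oats grama (2), black-eyed Susan (5), prairie dropseed (3), blazing star (3), purple coneflower (1), big bluestem (1)
Species richness = number of distinct species = 7

7


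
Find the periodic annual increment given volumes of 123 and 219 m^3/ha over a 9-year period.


PAI = (V2 - V1) / period = (219 - 123) / 9 = 96 / 9 = 10.6667 ≈ 10.67 m^3/ha/yr

10.67 m^3/ha/yr


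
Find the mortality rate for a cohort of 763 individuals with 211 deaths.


Mortality rate = 211 / 763 = 0.276540 ≈ 0.2765

0.2765


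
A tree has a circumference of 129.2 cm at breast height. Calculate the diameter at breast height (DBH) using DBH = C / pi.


DBH = C / pi = 129.2 / 3.141593 = 41.1256 ≈ 41.13 cm

41.13 cm


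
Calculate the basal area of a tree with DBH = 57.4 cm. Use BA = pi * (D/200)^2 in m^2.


D/200 = 57.4/200 = 0.287 m
(D/200)^2 = 0.287^2 = 0.082369
BA = 3.141593 * 0.082369 = 0.258770 ≈ 0.2588 m^2

0.2588 m^2


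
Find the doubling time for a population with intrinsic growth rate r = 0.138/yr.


td = ln(2) / 0.138 = 0.693147 / 0.138 = 5.02280 ≈ 5.0 years

5.0 years


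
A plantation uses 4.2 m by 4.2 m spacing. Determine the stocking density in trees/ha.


N = 10000 / 4.2^2 = 10000 / 17.64 = 566.893 ≈ 567 trees/ha

567 trees/ha


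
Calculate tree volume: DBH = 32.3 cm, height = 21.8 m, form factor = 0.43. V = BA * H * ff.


(D/200)^2 = (32.3/200)^2 = 0.1615^2 = 0.02608225
BA = 3.141593 * 0.02608225 = 0.0819398 m^2
V = 0.0819398 * 21.8 * 0.43 = 0.768104 ≈ 0.768 m^3

0.768 m^3


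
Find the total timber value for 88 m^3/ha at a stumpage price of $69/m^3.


Value = 88 * 69 = $6072/ha

$6072/ha


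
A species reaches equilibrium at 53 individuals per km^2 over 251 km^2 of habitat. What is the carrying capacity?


K = 53 * 251 = 13303 individuals

13303 individuals


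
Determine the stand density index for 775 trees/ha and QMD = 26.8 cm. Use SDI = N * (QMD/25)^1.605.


QMD/25 = 26.8/25 = 1.072
(1.072)^1.605 = exp(1.605 * ln(1.072)) = exp(1.605 * 0.0695261) = exp(0.111589) = 1.11805
SDI = 775 * 1.11805 = 866.489 ≈ 866

866


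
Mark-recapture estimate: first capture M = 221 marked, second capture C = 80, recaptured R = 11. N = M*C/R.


N = M * C / R = 221 * 80 / 11 = 17680 / 11 = 1607.27 ≈ 1607

1607 individuals


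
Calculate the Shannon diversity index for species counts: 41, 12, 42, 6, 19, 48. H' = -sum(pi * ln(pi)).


Total N = 41 + 12 + 42 + 6 + 19 + 48 = 168
Per-species terms:
  p = 41/168 = 0.244048; ln(p) = -1.410390; p*ln(p) = 0.244048 * (-1.410390) = -0.344203
  p = 12/168 = 0.071429; ln(p) = -2.639051; p*ln(p) = 0.071429 * (-2.639051) = -0.188505
  p = 42/168 = 0.250000; ln(p) = -1.386294; p*ln(p) = 0.250000 * (-1.386294) = -0.346574
  p = 6/168 = 0.035714; ln(p) = -3.332213; p*ln(p) = 0.035714 * (-3.332213) = -0.119007
  p = 19/168 = 0.113095; ln(p) = -2.179527; p*ln(p) = 0.113095 * (-2.179527) = -0.246494
  p = 48/168 = 0.285714; ln(p) = -1.252764; p*ln(p) = 0.285714 * (-1.252764) = -0.357932
sum(p*ln(p)) = (-0.344203) + (-0.188505) + (-0.346574) + (-0.119007) + (-0.246494) + (-0.357932) = -1.602715
H' = -(-1.602715) = 1.602715 ≈ 1.6027

1.6027


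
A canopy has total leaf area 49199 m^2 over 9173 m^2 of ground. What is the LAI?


LAI = 49199 / 9173 = 5.3635 ≈ 5.36

5.36


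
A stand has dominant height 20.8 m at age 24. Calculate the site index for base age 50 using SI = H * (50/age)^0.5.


50/24 = 2.08333
(2.08333)^0.5 = 1.44337
SI = 20.8 * 1.44337 = 30.0221 ≈ 30.0 m

30.0 m


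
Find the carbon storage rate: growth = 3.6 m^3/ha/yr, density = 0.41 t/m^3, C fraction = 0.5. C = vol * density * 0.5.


C = 3.6 * 0.41 * 0.5 = 0.738 ≈ 0.74 t C/ha/yr

0.74 t C/ha/yr


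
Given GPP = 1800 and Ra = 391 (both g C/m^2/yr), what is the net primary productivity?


NPP = GPP - Ra = 1800 - 391 = 1409 g C/m^2/yr

1409 g C/m^2/yr


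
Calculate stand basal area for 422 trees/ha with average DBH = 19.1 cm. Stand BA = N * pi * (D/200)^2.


(D/200)^2 = (19.1/200)^2 = 0.0955^2 = 0.00912025
Individual BA = 3.141593 * 0.00912025 = 0.0286521 m^2
Stand BA = 422 * 0.0286521 = 12.0912 ≈ 12.09 m^2/ha

12.09 m^2/ha


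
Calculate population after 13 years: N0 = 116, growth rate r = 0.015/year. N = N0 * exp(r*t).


r*t = 0.015 * 13 = 0.195
exp(0.195) = 1.21531
N = 116 * 1.21531 = 140.976 ≈ 141

141


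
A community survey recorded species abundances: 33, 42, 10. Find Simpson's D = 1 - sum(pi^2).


Total N = 33 + 42 + 10 = 85
Per-species terms:
  p = 33/85 = 0.388235; p^2 = 0.388235^2 = 0.150726
  p = 42/85 = 0.494118; p^2 = 0.494118^2 = 0.244153
  p = 10/85 = 0.117647; p^2 = 0.117647^2 = 0.013841
sum(p^2) = 0.150726 + 0.244153 + 0.013841 = 0.408720
D = 1 - 0.408720 = 0.591280 ≈ 0.5913

0.5913


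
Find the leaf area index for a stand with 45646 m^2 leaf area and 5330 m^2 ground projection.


LAI = 45646 / 5330 = 8.5640 ≈ 8.56

8.56


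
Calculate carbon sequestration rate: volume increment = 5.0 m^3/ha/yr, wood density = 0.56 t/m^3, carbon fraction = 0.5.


C = 5.0 * 0.56 * 0.5 = 1.40 t C/ha/yr

1.40 t C/ha/yr


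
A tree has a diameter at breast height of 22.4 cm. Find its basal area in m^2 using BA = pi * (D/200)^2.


D/200 = 22.4/200 = 0.112 m
(D/200)^2 = 0.112^2 = 0.012544
BA = 3.141593 * 0.012544 = 0.0394081 ≈ 0.0394 m^2

0.0394 m^2


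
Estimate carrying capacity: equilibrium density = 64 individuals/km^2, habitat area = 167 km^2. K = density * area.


K = 64 * 167 = 10688 individuals

10688 individuals


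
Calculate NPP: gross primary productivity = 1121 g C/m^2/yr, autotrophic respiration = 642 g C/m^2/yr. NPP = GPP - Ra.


NPP = GPP - Ra = 1121 - 642 = 479 g C/m^2/yr

479 g C/m^2/yr


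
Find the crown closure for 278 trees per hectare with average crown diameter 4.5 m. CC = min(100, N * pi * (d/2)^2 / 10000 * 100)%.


(d/2)^2 = (4.5/2)^2 = 2.25^2 = 5.0625
Crown area = 3.141593 * 5.0625 = 15.9043 m^2
N * area / 10000 * 100 = 278 * 15.9043 / 10000 * 100 = 44.2140
CC = min(100, 44.2140) = 44.2140 ≈ 44.2%

44.2%


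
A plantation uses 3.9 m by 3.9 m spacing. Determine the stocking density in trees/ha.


N = 10000 / 3.9^2 = 10000 / 15.21 = 657.462 ≈ 657 trees/ha

657 trees/ha


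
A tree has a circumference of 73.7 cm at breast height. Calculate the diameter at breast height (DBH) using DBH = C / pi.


DBH = C / pi = 73.7 / 3.141593 = 23.4594 ≈ 23.46 cm

23.46 cm


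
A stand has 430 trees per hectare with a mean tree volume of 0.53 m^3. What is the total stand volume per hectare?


V_stand = 430 * 0.53 = 227.9 m^3/ha

227.9 m^3/ha


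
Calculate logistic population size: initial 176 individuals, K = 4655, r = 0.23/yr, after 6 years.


(K - N0)/N0 = (4655 - 176)/176 = 4479/176 = 25.4489
r*t = 0.23 * 6 = 1.38; exp(-1.38) = 0.251579
25.4489 * 0.251579 = 6.40241
1 + 6.40241 = 7.40241
N = 4655 / 7.40241 = 628.849 ≈ 629

629


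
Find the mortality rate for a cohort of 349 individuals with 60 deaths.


Mortality rate = 60 / 349 = 0.171920 ≈ 0.1719

0.1719


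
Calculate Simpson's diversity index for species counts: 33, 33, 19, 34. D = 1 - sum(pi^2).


Total N = 33 + 33 + 19 + 34 = 119
Per-species terms:
  p = 33/119 = 0.277311; p^2 = 0.277311^2 = 0.076901
  p = 33/119 = 0.277311; p^2 = 0.277311^2 = 0.076901
  p = 19/119 = 0.159664; p^2 = 0.159664^2 = 0.025493
  p = 34/119 = 0.285714; p^2 = 0.285714^2 = 0.081632
sum(p^2) = 0.076901 + 0.076901 + 0.025493 + 0.081632 = 0.260927
D = 1 - 0.260927 = 0.739073 ≈ 0.7391

0.7391


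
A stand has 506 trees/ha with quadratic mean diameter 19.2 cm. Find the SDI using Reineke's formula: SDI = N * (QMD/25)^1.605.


QMD/25 = 19.2/25 = 0.768
(0.768)^1.605 = exp(1.605 * ln(0.768)) = exp(1.605 * (-0.263966)) = exp(-0.423665) = 0.654643
SDI = 506 * 0.654643 = 331.249 ≈ 331

331


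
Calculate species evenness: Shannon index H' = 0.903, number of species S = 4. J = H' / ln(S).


ln(4) = 1.38629
J = H' / ln(S) = 0.903 / 1.38629 = 0.651379 ≈ 0.6514

0.6514


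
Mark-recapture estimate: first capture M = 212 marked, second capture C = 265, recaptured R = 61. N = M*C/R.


N = M * C / R = 212 * 265 / 61 = 56180 / 61 = 920.98 ≈ 921

921 individuals


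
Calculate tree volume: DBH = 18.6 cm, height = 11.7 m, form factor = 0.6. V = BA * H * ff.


(D/200)^2 = (18.6/200)^2 = 0.093^2 = 0.008649
BA = 3.141593 * 0.008649 = 0.0271716 m^2
V = 0.0271716 * 11.7 * 0.6 = 0.190745 ≈ 0.191 m^3

0.191 m^3


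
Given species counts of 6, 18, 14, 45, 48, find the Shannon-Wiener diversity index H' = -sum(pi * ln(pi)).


Total N = 6 + 18 + 14 + 45 + 48 = 131
Per-species terms:
  p = 6/131 = 0.045802; ln(p) = -3.083428; p*ln(p) = 0.045802 * (-3.083428) = -0.141227
  p = 18/131 = 0.137405; ln(p) = -1.984823; p*ln(p) = 0.137405 * (-1.984823) = -0.272725
  p = 14/131 = 0.106870; ln(p) = -2.236142; p*ln(p) = 0.106870 * (-2.236142) = -0.238976
  p = 45/131 = 0.343511; ln(p) = -1.068536; p*ln(p) = 0.343511 * (-1.068536) = -0.367054
  p = 48/131 = 0.366412; ln(p) = -1.003997; p*ln(p) = 0.366412 * (-1.003997) = -0.367877
sum(p*ln(p)) = (-0.141227) + (-0.272725) + (-0.238976) + (-0.367054) + (-0.367877) = -1.387859
H' = -(-1.387859) = 1.387859 ≈ 1.3879

1.3879


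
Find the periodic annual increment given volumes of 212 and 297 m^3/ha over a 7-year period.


PAI = (V2 - V1) / period = (297 - 212) / 7 = 85 / 7 = 12.1429 ≈ 12.14 m^3/ha/yr

12.14 m^3/ha/yr


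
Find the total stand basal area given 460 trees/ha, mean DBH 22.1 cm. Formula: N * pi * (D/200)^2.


(D/200)^2 = (22.1/200)^2 = 0.1105^2 = 0.01221025
Individual BA = 3.141593 * 0.01221025 = 0.0383596 m^2
Stand BA = 460 * 0.0383596 = 17.6454 ≈ 17.65 m^2/ha

17.65 m^2/ha


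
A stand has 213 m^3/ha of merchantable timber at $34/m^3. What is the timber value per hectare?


Value = 213 * 34 = $7242/ha

$7242/ha


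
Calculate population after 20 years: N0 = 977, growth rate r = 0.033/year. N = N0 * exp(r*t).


r*t = 0.033 * 20 = 0.66
exp(0.66) = 1.93479
N = 977 * 1.93479 = 1890.29 ≈ 1890

1890


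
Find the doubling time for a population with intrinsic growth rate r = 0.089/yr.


td = ln(2) / 0.089 = 0.693147 / 0.089 = 7.78817 ≈ 7.8 years

7.8 years


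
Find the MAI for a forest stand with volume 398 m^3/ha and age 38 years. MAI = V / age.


MAI = 398 / 38 = 10.4737 ≈ 10.47 m^3/ha/yr

10.47 m^3/ha/yr


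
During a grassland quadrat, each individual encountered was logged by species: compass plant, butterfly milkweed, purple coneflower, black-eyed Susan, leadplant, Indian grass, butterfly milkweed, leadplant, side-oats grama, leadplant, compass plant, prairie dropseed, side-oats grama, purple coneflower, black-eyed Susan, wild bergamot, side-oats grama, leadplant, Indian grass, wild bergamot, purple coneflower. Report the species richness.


Total individuals logged = 21
Distinct species (count of individuals): compass plant (2), butterfly milkweed (2), purple coneflower (3), black-eyed Susan (2), leadplant (4), Indian grass (2), side-oats grama (3), prairie dropseed (1), wild bergamot (2)
Species richness = number of distinct species = 9

9


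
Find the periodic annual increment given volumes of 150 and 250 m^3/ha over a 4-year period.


PAI = (V2 - V1) / period = (250 - 150) / 4 = 100 / 4 = 25.00 m^3/ha/yr

25.00 m^3/ha/yr


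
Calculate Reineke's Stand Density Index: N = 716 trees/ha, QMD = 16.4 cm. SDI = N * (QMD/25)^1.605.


QMD/25 = 16.4/25 = 0.656
(0.656)^1.605 = exp(1.605 * ln(0.656)) = exp(1.605 * (-0.421594)) = exp(-0.676658) = 0.508313
SDI = 716 * 0.508313 = 363.952 ≈ 364

364


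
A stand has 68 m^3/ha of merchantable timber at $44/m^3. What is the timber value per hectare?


Value = 68 * 44 = $2992/ha

$2992/ha


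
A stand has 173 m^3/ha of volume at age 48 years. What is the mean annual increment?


MAI = 173 / 48 = 3.6042 ≈ 3.60 m^3/ha/yr

3.60 m^3/ha/yr


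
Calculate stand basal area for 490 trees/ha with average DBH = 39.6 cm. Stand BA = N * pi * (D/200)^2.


(D/200)^2 = (39.6/200)^2 = 0.198^2 = 0.039204
Individual BA = 3.141593 * 0.039204 = 0.123163 m^2
Stand BA = 490 * 0.123163 = 60.3499 ≈ 60.35 m^2/ha

60.35 m^2/ha


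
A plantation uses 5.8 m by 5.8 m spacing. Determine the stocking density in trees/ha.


N = 10000 / 5.8^2 = 10000 / 33.64 = 297.265 ≈ 297 trees/ha

297 trees/ha


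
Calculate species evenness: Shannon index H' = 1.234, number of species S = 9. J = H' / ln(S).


ln(9) = 2.19722
J = H' / ln(S) = 1.234 / 2.19722 = 0.561619 ≈ 0.5616

0.5616


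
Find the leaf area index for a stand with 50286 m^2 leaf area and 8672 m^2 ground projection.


LAI = 50286 / 8672 = 5.7987 ≈ 5.80

5.80


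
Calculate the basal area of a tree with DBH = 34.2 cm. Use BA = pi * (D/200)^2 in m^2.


D/200 = 34.2/200 = 0.171 m
(D/200)^2 = 0.171^2 = 0.029241
BA = 3.141593 * 0.029241 = 0.0918633 ≈ 0.0919 m^2

0.0919 m^2


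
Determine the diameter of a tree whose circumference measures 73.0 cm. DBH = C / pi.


DBH = C / pi = 73.0 / 3.141593 = 23.2366 ≈ 23.24 cm

23.24 cm


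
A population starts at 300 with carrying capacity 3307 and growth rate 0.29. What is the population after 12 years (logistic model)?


(K - N0)/N0 = (3307 - 300)/300 = 3007/300 = 10.0233
r*t = 0.29 * 12 = 3.48; exp(-3.48) = 0.0308074
10.0233 * 0.0308074 = 0.308792
1 + 0.308792 = 1.30879
N = 3307 / 1.30879 = 2526.76 ≈ 2527

2527


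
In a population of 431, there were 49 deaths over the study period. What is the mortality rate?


Mortality rate = 49 / 431 = 0.113689 ≈ 0.1137

0.1137


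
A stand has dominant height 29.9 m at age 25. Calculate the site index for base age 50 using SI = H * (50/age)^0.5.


50/25 = 2.00000
(2.00000)^0.5 = 1.41421
SI = 29.9 * 1.41421 = 42.2849 ≈ 42.3 m

42.3 m


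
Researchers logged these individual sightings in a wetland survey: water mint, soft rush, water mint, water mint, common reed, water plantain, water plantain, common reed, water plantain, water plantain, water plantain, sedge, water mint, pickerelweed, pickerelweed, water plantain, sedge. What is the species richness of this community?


Total individuals logged = 17
Distinct species (count of individuals): water mint (4), soft rush (1), common reed (2), water plantain (6), sedge (2), pickerelweed (2)
Species richness = number of distinct species = 6

6


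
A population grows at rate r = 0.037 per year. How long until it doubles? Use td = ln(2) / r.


td = ln(2) / 0.037 = 0.693147 / 0.037 = 18.7337 ≈ 18.7 years

18.7 years


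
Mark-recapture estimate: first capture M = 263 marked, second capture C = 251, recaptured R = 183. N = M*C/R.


N = M * C / R = 263 * 251 / 183 = 66013 / 183 = 360.73 ≈ 361

361 individuals


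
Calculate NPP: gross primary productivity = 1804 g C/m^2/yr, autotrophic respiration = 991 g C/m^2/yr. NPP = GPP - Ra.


NPP = GPP - Ra = 1804 - 991 = 813 g C/m^2/yr

813 g C/m^2/yr


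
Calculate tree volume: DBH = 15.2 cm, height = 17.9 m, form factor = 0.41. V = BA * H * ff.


(D/200)^2 = (15.2/200)^2 = 0.076^2 = 0.005776
BA = 3.141593 * 0.005776 = 0.0181458 m^2
V = 0.0181458 * 17.9 * 0.41 = 0.133172 ≈ 0.133 m^3

0.133 m^3


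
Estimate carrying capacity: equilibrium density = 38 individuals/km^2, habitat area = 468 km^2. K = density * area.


K = 38 * 468 = 17784 individuals

17784 individuals


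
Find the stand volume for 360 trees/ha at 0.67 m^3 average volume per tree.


V_stand = 360 * 0.67 = 241.2 m^3/ha

241.2 m^3/ha


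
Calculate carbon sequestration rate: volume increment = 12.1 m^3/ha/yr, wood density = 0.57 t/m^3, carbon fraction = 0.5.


C = 12.1 * 0.57 * 0.5 = 3.4485 ≈ 3.45 t C/ha/yr

3.45 t C/ha/yr


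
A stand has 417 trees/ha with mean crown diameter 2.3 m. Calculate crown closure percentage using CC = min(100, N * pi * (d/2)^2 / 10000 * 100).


(d/2)^2 = (2.3/2)^2 = 1.15^2 = 1.3225
Crown area = 3.141593 * 1.3225 = 4.15476 m^2
N * area / 10000 * 100 = 417 * 4.15476 / 10000 * 100 = 17.3253
CC = min(100, 17.3253) = 17.3253 ≈ 17.3%

17.3%


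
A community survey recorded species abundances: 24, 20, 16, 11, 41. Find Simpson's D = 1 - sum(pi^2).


Total N = 24 + 20 + 16 + 11 + 41 = 112
Per-species terms:
  p = 24/112 = 0.214286; p^2 = 0.214286^2 = 0.045918
  p = 20/112 = 0.178571; p^2 = 0.178571^2 = 0.031888
  p = 16/112 = 0.142857; p^2 = 0.142857^2 = 0.020408
  p = 11/112 = 0.098214; p^2 = 0.098214^2 = 0.009646
  p = 41/112 = 0.366071; p^2 = 0.366071^2 = 0.134008
sum(p^2) = 0.045918 + 0.031888 + 0.020408 + 0.009646 + 0.134008 = 0.241868
D = 1 - 0.241868 = 0.758132 ≈ 0.7581

0.7581


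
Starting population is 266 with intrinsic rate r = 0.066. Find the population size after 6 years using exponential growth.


r*t = 0.066 * 6 = 0.396
exp(0.396) = 1.48587
N = 266 * 1.48587 = 395.241 ≈ 395

395


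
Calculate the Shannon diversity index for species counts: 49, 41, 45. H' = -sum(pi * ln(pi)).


Total N = 49 + 41 + 45 = 135
Per-species terms:
  p = 49/135 = 0.362963; ln(p) = -1.013454; p*ln(p) = 0.362963 * (-1.013454) = -0.367846
  p = 41/135 = 0.303704; ln(p) = -1.191702; p*ln(p) = 0.303704 * (-1.191702) = -0.361925
  p = 45/135 = 0.333333; ln(p) = -1.098613; p*ln(p) = 0.333333 * (-1.098613) = -0.366204
sum(p*ln(p)) = (-0.367846) + (-0.361925) + (-0.366204) = -1.095975
H' = -(-1.095975) = 1.095975 ≈ 1.0960

1.0960


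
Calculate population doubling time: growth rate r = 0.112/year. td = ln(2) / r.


td = ln(2) / 0.112 = 0.693147 / 0.112 = 6.18881 ≈ 6.2 years

6.2 years


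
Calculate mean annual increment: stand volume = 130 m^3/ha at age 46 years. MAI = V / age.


MAI = 130 / 46 = 2.8261 ≈ 2.83 m^3/ha/yr

2.83 m^3/ha/yr


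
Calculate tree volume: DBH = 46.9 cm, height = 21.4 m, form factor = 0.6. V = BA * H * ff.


(D/200)^2 = (46.9/200)^2 = 0.2345^2 = 0.05499025
BA = 3.141593 * 0.05499025 = 0.172757 m^2
V = 0.172757 * 21.4 * 0.6 = 2.21820 ≈ 2.218 m^3

2.218 m^3


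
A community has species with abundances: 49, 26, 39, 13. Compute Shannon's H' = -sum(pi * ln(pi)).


Total N = 49 + 26 + 39 + 13 = 127
Per-species terms:
  p = 49/127 = 0.385827; ln(p) = -0.952366; p*ln(p) = 0.385827 * (-0.952366) = -0.367449
  p = 26/127 = 0.204724; ln(p) = -1.586093; p*ln(p) = 0.204724 * (-1.586093) = -0.324711
  p = 39/127 = 0.307087; ln(p) = -1.180624; p*ln(p) = 0.307087 * (-1.180624) = -0.362554
  p = 13/127 = 0.102362; ln(p) = -2.279240; p*ln(p) = 0.102362 * (-2.279240) = -0.233308
sum(p*ln(p)) = (-0.367449) + (-0.324711) + (-0.362554) + (-0.233308) = -1.288022
H' = -(-1.288022) = 1.288022 ≈ 1.2880

1.2880


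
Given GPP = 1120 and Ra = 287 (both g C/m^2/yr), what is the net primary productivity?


NPP = GPP - Ra = 1120 - 287 = 833 g C/m^2/yr

833 g C/m^2/yr


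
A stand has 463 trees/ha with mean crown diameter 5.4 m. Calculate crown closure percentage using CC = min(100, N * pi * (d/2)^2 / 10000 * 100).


(d/2)^2 = (5.4/2)^2 = 2.7^2 = 7.29
Crown area = 3.141593 * 7.29 = 22.9022 m^2
N * area / 10000 * 100 = 463 * 22.9022 / 10000 * 100 = 106.037
CC = min(100, 106.037) = 100%

100%


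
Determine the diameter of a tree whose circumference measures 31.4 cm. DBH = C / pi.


DBH = C / pi = 31.4 / 3.141593 = 9.99493 ≈ 9.99 cm

9.99 cm


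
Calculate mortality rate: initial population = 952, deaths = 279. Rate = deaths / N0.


Mortality rate = 279 / 952 = 0.293067 ≈ 0.2931

0.2931


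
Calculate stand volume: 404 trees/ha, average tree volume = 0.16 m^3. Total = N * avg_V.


V_stand = 404 * 0.16 = 64.64 ≈ 64.6 m^3/ha

64.6 m^3/ha


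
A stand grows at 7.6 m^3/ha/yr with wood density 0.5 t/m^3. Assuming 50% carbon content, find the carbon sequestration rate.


C = 7.6 * 0.5 * 0.5 = 1.90 t C/ha/yr

1.90 t C/ha/yr


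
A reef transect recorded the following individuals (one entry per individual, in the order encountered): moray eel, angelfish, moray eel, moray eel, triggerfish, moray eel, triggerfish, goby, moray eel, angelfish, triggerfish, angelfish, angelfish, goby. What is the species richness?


Total individuals logged = 14
Distinct species (count of individuals): moray eel (5), angelfish (4), triggerfish (3), goby (2)
Species richness = number of distinct species = 4

4


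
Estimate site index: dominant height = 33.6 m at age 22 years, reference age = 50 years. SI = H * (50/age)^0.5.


50/22 = 2.27273
(2.27273)^0.5 = 1.50756
SI = 33.6 * 1.50756 = 50.6540 ≈ 50.7 m

50.7 m


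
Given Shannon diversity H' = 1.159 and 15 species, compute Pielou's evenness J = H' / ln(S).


ln(15) = 2.70805
J = H' / ln(S) = 1.159 / 2.70805 = 0.427983 ≈ 0.4280

0.4280


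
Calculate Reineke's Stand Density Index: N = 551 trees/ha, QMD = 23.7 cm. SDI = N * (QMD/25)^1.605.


QMD/25 = 23.7/25 = 0.948
(0.948)^1.605 = exp(1.605 * ln(0.948)) = exp(1.605 * (-0.0534008)) = exp(-0.0857083) = 0.917862
SDI = 551 * 0.917862 = 505.742 ≈ 506

506


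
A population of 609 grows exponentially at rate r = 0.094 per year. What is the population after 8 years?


r*t = 0.094 * 8 = 0.752
exp(0.752) = 2.12124
N = 609 * 2.12124 = 1291.84 ≈ 1292

1292


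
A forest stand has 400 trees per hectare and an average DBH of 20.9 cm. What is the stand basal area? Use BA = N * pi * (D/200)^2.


(D/200)^2 = (20.9/200)^2 = 0.1045^2 = 0.01092025
Individual BA = 3.141593 * 0.01092025 = 0.0343070 m^2
Stand BA = 400 * 0.0343070 = 13.7228 ≈ 13.72 m^2/ha

13.72 m^2/ha


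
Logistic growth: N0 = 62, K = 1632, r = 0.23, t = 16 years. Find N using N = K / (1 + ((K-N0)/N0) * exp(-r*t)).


(K - N0)/N0 = (1632 - 62)/62 = 1570/62 = 25.3226
r*t = 0.23 * 16 = 3.68; exp(-3.68) = 0.0252230
25.3226 * 0.0252230 = 0.638712
1 + 0.638712 = 1.63871
N = 1632 / 1.63871 = 995.905 ≈ 996

996


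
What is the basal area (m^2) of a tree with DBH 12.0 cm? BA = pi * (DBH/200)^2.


D/200 = 12.0/200 = 0.06 m
(D/200)^2 = 0.06^2 = 0.0036
BA = 3.141593 * 0.0036 = 0.0113097 ≈ 0.0113 m^2

0.0113 m^2


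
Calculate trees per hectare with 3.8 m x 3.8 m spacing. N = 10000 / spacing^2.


N = 10000 / 3.8^2 = 10000 / 14.44 = 692.521 ≈ 693 trees/ha

693 trees/ha


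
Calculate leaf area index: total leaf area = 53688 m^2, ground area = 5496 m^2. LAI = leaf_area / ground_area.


LAI = 53688 / 5496 = 9.7686 ≈ 9.77

9.77


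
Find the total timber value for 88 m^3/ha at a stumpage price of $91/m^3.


Value = 88 * 91 = $8008/ha

$8008/ha


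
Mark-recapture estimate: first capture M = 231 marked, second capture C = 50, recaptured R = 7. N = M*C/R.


N = M * C / R = 231 * 50 / 7 = 11550 / 7 = 1650

1650 individuals


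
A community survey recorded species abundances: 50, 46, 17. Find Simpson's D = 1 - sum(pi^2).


Total N = 50 + 46 + 17 = 113
Per-species terms:
  p = 50/113 = 0.442478; p^2 = 0.442478^2 = 0.195787
  p = 46/113 = 0.407080; p^2 = 0.407080^2 = 0.165714
  p = 17/113 = 0.150442; p^2 = 0.150442^2 = 0.022633
sum(p^2) = 0.195787 + 0.165714 + 0.022633 = 0.384134
D = 1 - 0.384134 = 0.615866 ≈ 0.6159

0.6159


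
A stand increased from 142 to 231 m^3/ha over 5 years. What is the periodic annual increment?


PAI = (V2 - V1) / period = (231 - 142) / 5 = 89 / 5 = 17.80 m^3/ha/yr

17.80 m^3/ha/yr


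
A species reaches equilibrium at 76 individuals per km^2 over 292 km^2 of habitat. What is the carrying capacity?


K = 76 * 292 = 22192 individuals

22192 individuals


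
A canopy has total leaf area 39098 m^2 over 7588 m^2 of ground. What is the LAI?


LAI = 39098 / 7588 = 5.1526 ≈ 5.15

5.15


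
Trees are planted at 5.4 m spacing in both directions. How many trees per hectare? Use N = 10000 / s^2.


N = 10000 / 5.4^2 = 10000 / 29.16 = 342.936 ≈ 343 trees/ha

343 trees/ha


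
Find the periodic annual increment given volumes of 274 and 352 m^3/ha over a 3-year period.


PAI = (V2 - V1) / period = (352 - 274) / 3 = 78 / 3 = 26.00 m^3/ha/yr

26.00 m^3/ha/yr


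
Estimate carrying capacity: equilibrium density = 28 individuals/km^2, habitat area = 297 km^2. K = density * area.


K = 28 * 297 = 8316 individuals

8316 individuals


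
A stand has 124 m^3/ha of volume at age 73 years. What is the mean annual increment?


MAI = 124 / 73 = 1.6986 ≈ 1.70 m^3/ha/yr

1.70 m^3/ha/yr


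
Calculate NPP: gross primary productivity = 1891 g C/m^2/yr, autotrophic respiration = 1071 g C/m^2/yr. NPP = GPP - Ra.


NPP = GPP - Ra = 1891 - 1071 = 820 g C/m^2/yr

820 g C/m^2/yr


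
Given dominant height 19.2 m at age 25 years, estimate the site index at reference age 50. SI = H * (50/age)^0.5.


50/25 = 2.00000
(2.00000)^0.5 = 1.41421
SI = 19.2 * 1.41421 = 27.1528 ≈ 27.2 m

27.2 m
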